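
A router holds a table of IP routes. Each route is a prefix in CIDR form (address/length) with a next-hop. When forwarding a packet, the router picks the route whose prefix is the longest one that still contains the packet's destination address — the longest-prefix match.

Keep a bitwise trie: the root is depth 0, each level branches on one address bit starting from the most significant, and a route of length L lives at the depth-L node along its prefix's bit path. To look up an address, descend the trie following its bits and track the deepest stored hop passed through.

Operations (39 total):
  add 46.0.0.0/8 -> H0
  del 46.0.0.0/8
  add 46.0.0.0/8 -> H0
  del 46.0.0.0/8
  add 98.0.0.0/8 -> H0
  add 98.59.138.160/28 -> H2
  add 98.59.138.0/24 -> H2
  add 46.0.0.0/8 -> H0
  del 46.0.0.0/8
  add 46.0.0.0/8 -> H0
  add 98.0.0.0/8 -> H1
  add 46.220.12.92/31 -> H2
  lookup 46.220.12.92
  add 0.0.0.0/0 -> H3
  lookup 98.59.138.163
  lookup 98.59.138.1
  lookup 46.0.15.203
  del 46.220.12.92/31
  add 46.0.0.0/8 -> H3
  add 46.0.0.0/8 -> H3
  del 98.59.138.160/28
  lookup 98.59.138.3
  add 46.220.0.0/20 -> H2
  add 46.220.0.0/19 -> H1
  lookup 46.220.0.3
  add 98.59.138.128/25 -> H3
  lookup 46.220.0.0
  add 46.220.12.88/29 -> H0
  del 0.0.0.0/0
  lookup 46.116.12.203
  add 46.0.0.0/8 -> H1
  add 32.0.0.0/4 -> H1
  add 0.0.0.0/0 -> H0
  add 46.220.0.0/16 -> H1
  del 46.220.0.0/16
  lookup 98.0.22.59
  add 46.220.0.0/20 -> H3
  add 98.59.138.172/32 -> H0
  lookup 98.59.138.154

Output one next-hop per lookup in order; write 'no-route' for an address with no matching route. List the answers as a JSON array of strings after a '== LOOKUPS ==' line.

Apply in order:
  + 46.0.0.0/8 (H0) depth=8
  - 46.0.0.0/8 clear@8
  + 46.0.0.0/8 (H0) depth=8
  - 46.0.0.0/8 clear@8
  + 98.0.0.0/8 (H0) depth=8
  + 98.59.138.160/28 (H2) depth=28
  + 98.59.138.0/24 (H2) depth=24
  + 46.0.0.0/8 (H0) depth=8
  - 46.0.0.0/8 clear@8
  + 46.0.0.0/8 (H0) depth=8
  + 98.0.0.0/8 (H1) depth=8
  + 46.220.12.92/31 (H2) depth=31
  lookup 46.220.12.92: bits 0010111011011100000011000101110 walk d0:-→d1:-→d2:-→d3:-→d4:-→d5:-→d6:-→d7:-→d8:H0→d9:-→d10:-→d11:-→d12:-→d13:-→d14:-→d15:-→d16:-→d17:-→d18:-→d19:-→d20:-→d21:-→d22:-→d23:-→d24:-→d25:-→d26:-→d27:-→d28:-→d29:-→d30:-→d31:H2 -> H2
  + 0.0.0.0/0 (H3) depth=0
  lookup 98.59.138.163: bits 0110001000111011100010101010 walk d0:H3→d1:-→d2:-→d3:-→d4:-→d5:-→d6:-→d7:-→d8:H1→d9:-→d10:-→d11:-→d12:-→d13:-→d14:-→d15:-→d16:-→d17:-→d18:-→d19:-→d20:-→d21:-→d22:-→d23:-→d24:H2→d25:-→d26:-→d27:-→d28:H2 -> H2
  lookup 98.59.138.1: bits 011000100011101110001010 walk d0:H3→d1:-→d2:-→d3:-→d4:-→d5:-→d6:-→d7:-→d8:H1→d9:-→d10:-→d11:-→d12:-→d13:-→d14:-→d15:-→d16:-→d17:-→d18:-→d19:-→d20:-→d21:-→d22:-→d23:-→d24:H2 -> H2
  lookup 46.0.15.203: bits 00101110 walk d0:H3→d1:-→d2:-→d3:-→d4:-→d5:-→d6:-→d7:-→d8:H0 -> H0
  - 46.220.12.92/31 clear@31
  + 46.0.0.0/8 (H3) depth=8
  + 46.0.0.0/8 (H3) depth=8
  - 98.59.138.160/28 clear@28
  lookup 98.59.138.3: bits 011000100011101110001010 walk d0:H3→d1:-→d2:-→d3:-→d4:-→d5:-→d6:-→d7:-→d8:H1→d9:-→d10:-→d11:-→d12:-→d13:-→d14:-→d15:-→d16:-→d17:-→d18:-→d19:-→d20:-→d21:-→d22:-→d23:-→d24:H2 -> H2
  + 46.220.0.0/20 (H2) depth=20
  + 46.220.0.0/19 (H1) depth=19
  lookup 46.220.0.3: bits 00101110110111000000 walk d0:H3→d1:-→d2:-→d3:-→d4:-→d5:-→d6:-→d7:-→d8:H3→d9:-→d10:-→d11:-→d12:-→d13:-→d14:-→d15:-→d16:-→d17:-→d18:-→d19:H1→d20:H2 -> H2
  + 98.59.138.128/25 (H3) depth=25
  lookup 46.220.0.0: bits 00101110110111000000 walk d0:H3→d1:-→d2:-→d3:-→d4:-→d5:-→d6:-→d7:-→d8:H3→d9:-→d10:-→d11:-→d12:-→d13:-→d14:-→d15:-→d16:-→d17:-→d18:-→d19:H1→d20:H2 -> H2
  + 46.220.12.88/29 (H0) depth=29
  - 0.0.0.0/0 clear@0
  lookup 46.116.12.203: bits 00101110 walk d0:-→d1:-→d2:-→d3:-→d4:-→d5:-→d6:-→d7:-→d8:H3 -> H3
  + 46.0.0.0/8 (H1) depth=8
  + 32.0.0.0/4 (H1) depth=4
  + 0.0.0.0/0 (H0) depth=0
  + 46.220.0.0/16 (H1) depth=16
  - 46.220.0.0/16 clear@16
  lookup 98.0.22.59: bits 0110001000 walk d0:H0→d1:-→d2:-→d3:-→d4:-→d5:-→d6:-→d7:-→d8:H1→d9:-→d10:- -> H1
  + 46.220.0.0/20 (H3) depth=20
  + 98.59.138.172/32 (H0) depth=32
  lookup 98.59.138.154: bits 01100010001110111000101010 walk d0:H0→d1:-→d2:-→d3:-→d4:-→d5:-→d6:-→d7:-→d8:H1→d9:-→d10:-→d11:-→d12:-→d13:-→d14:-→d15:-→d16:-→d17:-→d18:-→d19:-→d20:-→d21:-→d22:-→d23:-→d24:H2→d25:H3→d26:- -> H3

== LOOKUPS ==
["H2","H2","H2","H0","H2","H2","H2","H3","H1","H3"]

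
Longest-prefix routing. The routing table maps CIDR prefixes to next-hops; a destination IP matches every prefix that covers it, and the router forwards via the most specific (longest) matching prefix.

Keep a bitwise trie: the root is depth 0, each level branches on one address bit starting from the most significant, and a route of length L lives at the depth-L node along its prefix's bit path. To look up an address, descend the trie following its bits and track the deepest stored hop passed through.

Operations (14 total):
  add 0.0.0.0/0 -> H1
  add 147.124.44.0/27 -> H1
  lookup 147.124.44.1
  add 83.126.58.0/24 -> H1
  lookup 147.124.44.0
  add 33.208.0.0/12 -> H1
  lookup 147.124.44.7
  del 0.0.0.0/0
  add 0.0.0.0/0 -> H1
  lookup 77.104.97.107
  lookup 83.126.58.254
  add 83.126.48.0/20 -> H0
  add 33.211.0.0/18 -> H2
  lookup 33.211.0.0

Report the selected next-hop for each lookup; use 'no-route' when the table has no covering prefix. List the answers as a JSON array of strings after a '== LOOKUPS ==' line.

Apply in order:
  + 0.0.0.0/0 (H1) depth=0
  + 147.124.44.0/27 (H1) depth=27
  lookup 147.124.44.1: bits 100100110111110000101100000 walk d0:H1→d1:-→d2:-→d3:-→d4:-→d5:-→d6:-→d7:-→d8:-→d9:-→d10:-→d11:-→d12:-→d13:-→d14:-→d15:-→d16:-→d17:-→d18:-→d19:-→d20:-→d21:-→d22:-→d23:-→d24:-→d25:-→d26:-→d27:H1 -> H1
  + 83.126.58.0/24 (H1) depth=24
  lookup 147.124.44.0: bits 100100110111110000101100000 walk d0:H1→d1:-→d2:-→d3:-→d4:-→d5:-→d6:-→d7:-→d8:-→d9:-→d10:-→d11:-→d12:-→d13:-→d14:-→d15:-→d16:-→d17:-→d18:-→d19:-→d20:-→d21:-→d22:-→d23:-→d24:-→d25:-→d26:-→d27:H1 -> H1
  + 33.208.0.0/12 (H1) depth=12
  lookup 147.124.44.7: bits 100100110111110000101100000 walk d0:H1→d1:-→d2:-→d3:-→d4:-→d5:-→d6:-→d7:-→d8:-→d9:-→d10:-→d11:-→d12:-→d13:-→d14:-→d15:-→d16:-→d17:-→d18:-→d19:-→d20:-→d21:-→d22:-→d23:-→d24:-→d25:-→d26:-→d27:H1 -> H1
  - 0.0.0.0/0 clear@0
  + 0.0.0.0/0 (H1) depth=0
  lookup 77.104.97.107: bits 010 walk d0:H1→d1:-→d2:-→d3:- -> H1
  lookup 83.126.58.254: bits 010100110111111000111010 walk d0:H1→d1:-→d2:-→d3:-→d4:-→d5:-→d6:-→d7:-→d8:-→d9:-→d10:-→d11:-→d12:-→d13:-→d14:-→d15:-→d16:-→d17:-→d18:-→d19:-→d20:-→d21:-→d22:-→d23:-→d24:H1 -> H1
  + 83.126.48.0/20 (H0) depth=20
  + 33.211.0.0/18 (H2) depth=18
  lookup 33.211.0.0: bits 001000011101001100 walk d0:H1→d1:-→d2:-→d3:-→d4:-→d5:-→d6:-→d7:-→d8:-→d9:-→d10:-→d11:-→d12:H1→d13:-→d14:-→d15:-→d16:-→d17:-→d18:H2 -> H2

== LOOKUPS ==
["H1","H1","H1","H1","H1","H2"]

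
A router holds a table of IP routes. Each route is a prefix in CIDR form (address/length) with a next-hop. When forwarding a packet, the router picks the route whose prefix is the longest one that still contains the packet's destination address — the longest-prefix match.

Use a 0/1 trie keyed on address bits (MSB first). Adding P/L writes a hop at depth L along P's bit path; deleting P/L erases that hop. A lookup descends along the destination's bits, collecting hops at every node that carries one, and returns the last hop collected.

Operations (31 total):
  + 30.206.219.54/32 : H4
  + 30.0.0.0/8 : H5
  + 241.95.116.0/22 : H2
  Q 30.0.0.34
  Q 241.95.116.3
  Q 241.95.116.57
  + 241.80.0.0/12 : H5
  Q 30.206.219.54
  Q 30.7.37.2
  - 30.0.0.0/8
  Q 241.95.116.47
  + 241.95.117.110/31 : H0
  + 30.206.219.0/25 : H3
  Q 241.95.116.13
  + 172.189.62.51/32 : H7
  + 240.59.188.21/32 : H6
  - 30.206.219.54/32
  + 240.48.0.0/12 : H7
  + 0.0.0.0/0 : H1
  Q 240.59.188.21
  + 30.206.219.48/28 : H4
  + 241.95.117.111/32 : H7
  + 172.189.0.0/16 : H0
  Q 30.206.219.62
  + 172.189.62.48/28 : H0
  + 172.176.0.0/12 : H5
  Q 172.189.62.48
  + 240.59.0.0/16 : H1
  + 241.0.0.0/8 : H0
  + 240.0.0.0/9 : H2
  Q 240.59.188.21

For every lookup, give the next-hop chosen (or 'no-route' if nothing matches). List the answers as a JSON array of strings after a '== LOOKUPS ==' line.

Process each operation:
  add 30.206.219.54/32 -> H4 at depth 32
  add 30.0.0.0/8 -> H5 at depth 8
  add 241.95.116.0/22 -> H2 at depth 22
  Q 30.0.0.34: descend 00011110 ; hops seen [H5] ; pick H5
  Q 241.95.116.3: descend 1111000101011111011101 ; hops seen [H2] ; pick H2
  Q 241.95.116.57: descend 1111000101011111011101 ; hops seen [H2] ; pick H2
  add 241.80.0.0/12 -> H5 at depth 12
  Q 30.206.219.54: descend 00011110110011101101101100110110 ; hops seen [H5,H4] ; pick H4
  Q 30.7.37.2: descend 00011110 ; hops seen [H5] ; pick H5
  - 30.0.0.0/8 clear@8
  Q 241.95.116.47: descend 1111000101011111011101 ; hops seen [H5,H2] ; pick H2
  add 241.95.117.110/31 -> H0 at depth 31
  add 30.206.219.0/25 -> H3 at depth 25
  Q 241.95.116.13: descend 11110001010111110111010 ; hops seen [H5,H2] ; pick H2
  add 172.189.62.51/32 -> H7 at depth 32
  add 240.59.188.21/32 -> H6 at depth 32
  - 30.206.219.54/32 clear@32
  add 240.48.0.0/12 -> H7 at depth 12
  add 0.0.0.0/0 -> H1 at depth 0
  Q 240.59.188.21: descend 11110000001110111011110000010101 ; hops seen [H1,H7,H6] ; pick H6
  add 30.206.219.48/28 -> H4 at depth 28
  add 241.95.117.111/32 -> H7 at depth 32
  add 172.189.0.0/16 -> H0 at depth 16
  Q 30.206.219.62: descend 0001111011001110110110110011 ; hops seen [H1,H3,H4] ; pick H4
  add 172.189.62.48/28 -> H0 at depth 28
  add 172.176.0.0/12 -> H5 at depth 12
  Q 172.189.62.48: descend 101011001011110100111110001100 ; hops seen [H1,H5,H0,H0] ; pick H0
  add 240.59.0.0/16 -> H1 at depth 16
  add 241.0.0.0/8 -> H0 at depth 8
  add 240.0.0.0/9 -> H2 at depth 9
  Q 240.59.188.21: descend 11110000001110111011110000010101 ; hops seen [H1,H2,H7,H1,H6] ; pick H6

== LOOKUPS ==
["H5","H2","H2","H4","H5","H2","H2","H6","H4","H0","H6"]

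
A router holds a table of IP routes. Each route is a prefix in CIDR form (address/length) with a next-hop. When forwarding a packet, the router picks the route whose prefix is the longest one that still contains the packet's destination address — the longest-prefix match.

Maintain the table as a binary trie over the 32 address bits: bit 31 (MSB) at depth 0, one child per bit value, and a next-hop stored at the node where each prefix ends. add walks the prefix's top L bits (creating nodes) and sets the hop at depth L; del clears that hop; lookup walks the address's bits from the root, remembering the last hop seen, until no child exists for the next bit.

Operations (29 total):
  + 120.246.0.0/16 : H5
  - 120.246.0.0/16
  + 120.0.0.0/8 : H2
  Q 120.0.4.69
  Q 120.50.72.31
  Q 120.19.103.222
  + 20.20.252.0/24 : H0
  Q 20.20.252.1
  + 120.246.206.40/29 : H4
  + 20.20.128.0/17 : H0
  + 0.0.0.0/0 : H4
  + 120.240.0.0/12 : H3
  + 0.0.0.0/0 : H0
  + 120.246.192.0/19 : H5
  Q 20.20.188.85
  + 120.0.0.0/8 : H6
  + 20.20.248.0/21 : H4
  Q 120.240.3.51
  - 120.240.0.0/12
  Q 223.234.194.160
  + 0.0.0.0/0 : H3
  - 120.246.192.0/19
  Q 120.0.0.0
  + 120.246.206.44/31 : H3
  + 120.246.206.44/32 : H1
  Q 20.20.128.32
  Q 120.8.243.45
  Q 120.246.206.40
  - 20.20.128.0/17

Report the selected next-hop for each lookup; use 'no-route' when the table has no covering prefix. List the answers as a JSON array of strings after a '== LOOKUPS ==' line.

Process each operation:
  + 120.246.0.0/16 (H5) depth=16
  - 120.246.0.0/16 clear@16
  + 120.0.0.0/8 (H2) depth=8
  ? 120.0.4.69  path d0:-→d1:-→d2:-→d3:-→d4:-→d5:-→d6:-→d7:-→d8:H2  best=H2
  ? 120.50.72.31  path d0:-→d1:-→d2:-→d3:-→d4:-→d5:-→d6:-→d7:-→d8:H2  best=H2
  ? 120.19.103.222  path d0:-→d1:-→d2:-→d3:-→d4:-→d5:-→d6:-→d7:-→d8:H2  best=H2
  + 20.20.252.0/24 (H0) depth=24
  ? 20.20.252.1  path d0:-→d1:-→d2:-→d3:-→d4:-→d5:-→d6:-→d7:-→d8:-→d9:-→d10:-→d11:-→d12:-→d13:-→d14:-→d15:-→d16:-→d17:-→d18:-→d19:-→d20:-→d21:-→d22:-→d23:-→d24:H0  best=H0
  + 120.246.206.40/29 (H4) depth=29
  + 20.20.128.0/17 (H0) depth=17
  + 0.0.0.0/0 (H4) depth=0
  + 120.240.0.0/12 (H3) depth=12
  + 0.0.0.0/0 (H0) depth=0
  + 120.246.192.0/19 (H5) depth=19
  ? 20.20.188.85  path d0:H0→d1:-→d2:-→d3:-→d4:-→d5:-→d6:-→d7:-→d8:-→d9:-→d10:-→d11:-→d12:-→d13:-→d14:-→d15:-→d16:-→d17:H0  best=H0
  + 120.0.0.0/8 (H6) depth=8
  + 20.20.248.0/21 (H4) depth=21
  ? 120.240.3.51  path d0:H0→d1:-→d2:-→d3:-→d4:-→d5:-→d6:-→d7:-→d8:H6→d9:-→d10:-→d11:-→d12:H3→d13:-  best=H3
  - 120.240.0.0/12 clear@12
  ? 223.234.194.160  path d0:H0  best=H0
  + 0.0.0.0/0 (H3) depth=0
  - 120.246.192.0/19 clear@19
  ? 120.0.0.0  path d0:H3→d1:-→d2:-→d3:-→d4:-→d5:-→d6:-→d7:-→d8:H6  best=H6
  + 120.246.206.44/31 (H3) depth=31
  + 120.246.206.44/32 (H1) depth=32
  ? 20.20.128.32  path d0:H3→d1:-→d2:-→d3:-→d4:-→d5:-→d6:-→d7:-→d8:-→d9:-→d10:-→d11:-→d12:-→d13:-→d14:-→d15:-→d16:-→d17:H0  best=H0
  ? 120.8.243.45  path d0:H3→d1:-→d2:-→d3:-→d4:-→d5:-→d6:-→d7:-→d8:H6  best=H6
  ? 120.246.206.40  path d0:H3→d1:-→d2:-→d3:-→d4:-→d5:-→d6:-→d7:-→d8:H6→d9:-→d10:-→d11:-→d12:-→d13:-→d14:-→d15:-→d16:-→d17:-→d18:-→d19:-→d20:-→d21:-→d22:-→d23:-→d24:-→d25:-→d26:-→d27:-→d28:-→d29:H4  best=H4
  - 20.20.128.0/17 clear@17

== LOOKUPS ==
["H2","H2","H2","H0","H0","H3","H0","H6","H0","H6","H4"]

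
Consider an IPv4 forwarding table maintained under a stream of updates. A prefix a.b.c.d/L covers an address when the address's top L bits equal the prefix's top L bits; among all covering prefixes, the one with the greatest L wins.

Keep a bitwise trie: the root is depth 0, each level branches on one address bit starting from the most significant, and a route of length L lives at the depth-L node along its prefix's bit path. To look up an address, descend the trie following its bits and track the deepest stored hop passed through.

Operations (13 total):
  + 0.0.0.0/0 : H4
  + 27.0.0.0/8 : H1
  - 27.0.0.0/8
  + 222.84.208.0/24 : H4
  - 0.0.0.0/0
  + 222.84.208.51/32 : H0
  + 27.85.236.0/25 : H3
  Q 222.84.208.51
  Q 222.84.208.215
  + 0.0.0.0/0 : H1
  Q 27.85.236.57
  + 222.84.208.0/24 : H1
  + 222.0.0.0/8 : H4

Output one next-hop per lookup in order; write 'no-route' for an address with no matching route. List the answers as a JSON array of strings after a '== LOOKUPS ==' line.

Apply in order:
  add 0.0.0.0/0 -> H4 at depth 0
  add 27.0.0.0/8 -> H1 at depth 8
  - 27.0.0.0/8 clear@8
  add 222.84.208.0/24 -> H4 at depth 24
  - 0.0.0.0/0 clear@0
  add 222.84.208.51/32 -> H0 at depth 32
  add 27.85.236.0/25 -> H3 at depth 25
  lookup 222.84.208.51: bits 11011110010101001101000000110011 walk d0:-→d1:-→d2:-→d3:-→d4:-→d5:-→d6:-→d7:-→d8:-→d9:-→d10:-→d11:-→d12:-→d13:-→d14:-→d15:-→d16:-→d17:-→d18:-→d19:-→d20:-→d21:-→d22:-→d23:-→d24:H4→d25:-→d26:-→d27:-→d28:-→d29:-→d30:-→d31:-→d32:H0 -> H0
  lookup 222.84.208.215: bits 110111100101010011010000 walk d0:-→d1:-→d2:-→d3:-→d4:-→d5:-→d6:-→d7:-→d8:-→d9:-→d10:-→d11:-→d12:-→d13:-→d14:-→d15:-→d16:-→d17:-→d18:-→d19:-→d20:-→d21:-→d22:-→d23:-→d24:H4 -> H4
  add 0.0.0.0/0 -> H1 at depth 0
  lookup 27.85.236.57: bits 0001101101010101111011000 walk d0:H1→d1:-→d2:-→d3:-→d4:-→d5:-→d6:-→d7:-→d8:-→d9:-→d10:-→d11:-→d12:-→d13:-→d14:-→d15:-→d16:-→d17:-→d18:-→d19:-→d20:-→d21:-→d22:-→d23:-→d24:-→d25:H3 -> H3
  add 222.84.208.0/24 -> H1 at depth 24
  add 222.0.0.0/8 -> H4 at depth 8

== LOOKUPS ==
["H0","H4","H3"]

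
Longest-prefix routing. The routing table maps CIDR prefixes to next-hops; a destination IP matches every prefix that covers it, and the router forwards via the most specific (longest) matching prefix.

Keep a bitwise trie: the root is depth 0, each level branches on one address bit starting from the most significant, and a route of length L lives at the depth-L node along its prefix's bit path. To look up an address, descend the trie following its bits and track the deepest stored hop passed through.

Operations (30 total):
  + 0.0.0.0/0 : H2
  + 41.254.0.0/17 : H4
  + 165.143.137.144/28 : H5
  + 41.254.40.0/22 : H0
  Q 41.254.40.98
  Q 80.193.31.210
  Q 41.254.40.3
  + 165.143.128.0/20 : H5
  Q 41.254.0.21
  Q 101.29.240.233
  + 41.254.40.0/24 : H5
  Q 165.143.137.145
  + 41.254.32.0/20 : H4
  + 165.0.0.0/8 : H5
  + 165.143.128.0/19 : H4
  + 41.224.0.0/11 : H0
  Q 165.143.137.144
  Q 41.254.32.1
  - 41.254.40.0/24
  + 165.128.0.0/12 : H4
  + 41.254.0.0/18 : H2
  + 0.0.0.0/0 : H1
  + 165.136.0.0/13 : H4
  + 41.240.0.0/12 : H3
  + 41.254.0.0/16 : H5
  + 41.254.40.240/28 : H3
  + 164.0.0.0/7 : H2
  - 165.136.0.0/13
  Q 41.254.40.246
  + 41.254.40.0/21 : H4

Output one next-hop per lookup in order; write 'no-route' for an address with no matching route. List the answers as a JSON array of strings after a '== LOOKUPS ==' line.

Apply in order:
  + 0.0.0.0/0 (H2) depth=0
  + 41.254.0.0/17 (H4) depth=17
  + 165.143.137.144/28 (H5) depth=28
  + 41.254.40.0/22 (H0) depth=22
  lookup 41.254.40.98: bits 0010100111111110001010 walk d0:H2→d1:-→d2:-→d3:-→d4:-→d5:-→d6:-→d7:-→d8:-→d9:-→d10:-→d11:-→d12:-→d13:-→d14:-→d15:-→d16:-→d17:H4→d18:-→d19:-→d20:-→d21:-→d22:H0 -> H0
  lookup 80.193.31.210: bits 0 walk d0:H2→d1:- -> H2
  lookup 41.254.40.3: bits 0010100111111110001010 walk d0:H2→d1:-→d2:-→d3:-→d4:-→d5:-→d6:-→d7:-→d8:-→d9:-→d10:-→d11:-→d12:-→d13:-→d14:-→d15:-→d16:-→d17:H4→d18:-→d19:-→d20:-→d21:-→d22:H0 -> H0
  + 165.143.128.0/20 (H5) depth=20
  lookup 41.254.0.21: bits 001010011111111000 walk d0:H2→d1:-→d2:-→d3:-→d4:-→d5:-→d6:-→d7:-→d8:-→d9:-→d10:-→d11:-→d12:-→d13:-→d14:-→d15:-→d16:-→d17:H4→d18:- -> H4
  lookup 101.29.240.233: bits 0 walk d0:H2→d1:- -> H2
  + 41.254.40.0/24 (H5) depth=24
  lookup 165.143.137.145: bits 1010010110001111100010011001 walk d0:H2→d1:-→d2:-→d3:-→d4:-→d5:-→d6:-→d7:-→d8:-→d9:-→d10:-→d11:-→d12:-→d13:-→d14:-→d15:-→d16:-→d17:-→d18:-→d19:-→d20:H5→d21:-→d22:-→d23:-→d24:-→d25:-→d26:-→d27:-→d28:H5 -> H5
  + 41.254.32.0/20 (H4) depth=20
  + 165.0.0.0/8 (H5) depth=8
  + 165.143.128.0/19 (H4) depth=19
  + 41.224.0.0/11 (H0) depth=11
  lookup 165.143.137.144: bits 1010010110001111100010011001 walk d0:H2→d1:-→d2:-→d3:-→d4:-→d5:-→d6:-→d7:-→d8:H5→d9:-→d10:-→d11:-→d12:-→d13:-→d14:-→d15:-→d16:-→d17:-→d18:-→d19:H4→d20:H5→d21:-→d22:-→d23:-→d24:-→d25:-→d26:-→d27:-→d28:H5 -> H5
  lookup 41.254.32.1: bits 00101001111111100010 walk d0:H2→d1:-→d2:-→d3:-→d4:-→d5:-→d6:-→d7:-→d8:-→d9:-→d10:-→d11:H0→d12:-→d13:-→d14:-→d15:-→d16:-→d17:H4→d18:-→d19:-→d20:H4 -> H4
  del 41.254.40.0/24 (clear depth 24)
  + 165.128.0.0/12 (H4) depth=12
  + 41.254.0.0/18 (H2) depth=18
  + 0.0.0.0/0 (H1) depth=0
  + 165.136.0.0/13 (H4) depth=13
  + 41.240.0.0/12 (H3) depth=12
  + 41.254.0.0/16 (H5) depth=16
  + 41.254.40.240/28 (H3) depth=28
  + 164.0.0.0/7 (H2) depth=7
  del 165.136.0.0/13 (clear depth 13)
  lookup 41.254.40.246: bits 0010100111111110001010001111 walk d0:H1→d1:-→d2:-→d3:-→d4:-→d5:-→d6:-→d7:-→d8:-→d9:-→d10:-→d11:H0→d12:H3→d13:-→d14:-→d15:-→d16:H5→d17:H4→d18:H2→d19:-→d20:H4→d21:-→d22:H0→d23:-→d24:-→d25:-→d26:-→d27:-→d28:H3 -> H3
  + 41.254.40.0/21 (H4) depth=21

== LOOKUPS ==
["H0","H2","H0","H4","H2","H5","H5","H4","H3"]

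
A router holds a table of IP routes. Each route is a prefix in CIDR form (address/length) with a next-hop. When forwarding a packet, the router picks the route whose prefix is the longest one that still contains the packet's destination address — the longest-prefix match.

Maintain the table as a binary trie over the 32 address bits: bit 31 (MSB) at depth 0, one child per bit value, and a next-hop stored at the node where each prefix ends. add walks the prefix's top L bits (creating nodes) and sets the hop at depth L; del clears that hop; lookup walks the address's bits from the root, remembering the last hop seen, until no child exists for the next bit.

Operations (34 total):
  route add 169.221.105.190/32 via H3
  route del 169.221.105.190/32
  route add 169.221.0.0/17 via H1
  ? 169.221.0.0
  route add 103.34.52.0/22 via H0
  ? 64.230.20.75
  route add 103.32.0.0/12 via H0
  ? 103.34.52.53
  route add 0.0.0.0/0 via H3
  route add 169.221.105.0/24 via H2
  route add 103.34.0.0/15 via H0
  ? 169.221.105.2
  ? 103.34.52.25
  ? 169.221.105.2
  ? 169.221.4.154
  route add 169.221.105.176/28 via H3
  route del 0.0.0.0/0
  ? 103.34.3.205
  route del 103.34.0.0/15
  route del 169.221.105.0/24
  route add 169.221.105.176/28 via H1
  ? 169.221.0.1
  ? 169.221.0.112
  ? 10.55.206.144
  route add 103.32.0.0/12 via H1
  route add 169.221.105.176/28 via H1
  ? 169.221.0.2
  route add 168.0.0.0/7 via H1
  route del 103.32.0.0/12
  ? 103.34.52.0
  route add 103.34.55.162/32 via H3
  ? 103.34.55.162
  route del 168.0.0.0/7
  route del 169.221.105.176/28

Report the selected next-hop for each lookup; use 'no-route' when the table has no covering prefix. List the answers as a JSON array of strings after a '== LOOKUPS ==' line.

Process each operation:
  add 169.221.105.190/32 -> H3 at depth 32
  - 169.221.105.190/32 clear@32
  add 169.221.0.0/17 -> H1 at depth 17
  ? 169.221.0.0  path d0:-→d1:-→d2:-→d3:-→d4:-→d5:-→d6:-→d7:-→d8:-→d9:-→d10:-→d11:-→d12:-→d13:-→d14:-→d15:-→d16:-→d17:H1  best=H1
  add 103.34.52.0/22 -> H0 at depth 22
  ? 64.230.20.75  path d0:-→d1:-→d2:-  best=no-route
  add 103.32.0.0/12 -> H0 at depth 12
  ? 103.34.52.53  path d0:-→d1:-→d2:-→d3:-→d4:-→d5:-→d6:-→d7:-→d8:-→d9:-→d10:-→d11:-→d12:H0→d13:-→d14:-→d15:-→d16:-→d17:-→d18:-→d19:-→d20:-→d21:-→d22:H0  best=H0
  add 0.0.0.0/0 -> H3 at depth 0
  add 169.221.105.0/24 -> H2 at depth 24
  add 103.34.0.0/15 -> H0 at depth 15
  ? 169.221.105.2  path d0:H3→d1:-→d2:-→d3:-→d4:-→d5:-→d6:-→d7:-→d8:-→d9:-→d10:-→d11:-→d12:-→d13:-→d14:-→d15:-→d16:-→d17:H1→d18:-→d19:-→d20:-→d21:-→d22:-→d23:-→d24:H2  best=H2
  ? 103.34.52.25  path d0:H3→d1:-→d2:-→d3:-→d4:-→d5:-→d6:-→d7:-→d8:-→d9:-→d10:-→d11:-→d12:H0→d13:-→d14:-→d15:H0→d16:-→d17:-→d18:-→d19:-→d20:-→d21:-→d22:H0  best=H0
  ? 169.221.105.2  path d0:H3→d1:-→d2:-→d3:-→d4:-→d5:-→d6:-→d7:-→d8:-→d9:-→d10:-→d11:-→d12:-→d13:-→d14:-→d15:-→d16:-→d17:H1→d18:-→d19:-→d20:-→d21:-→d22:-→d23:-→d24:H2  best=H2
  ? 169.221.4.154  path d0:H3→d1:-→d2:-→d3:-→d4:-→d5:-→d6:-→d7:-→d8:-→d9:-→d10:-→d11:-→d12:-→d13:-→d14:-→d15:-→d16:-→d17:H1  best=H1
  add 169.221.105.176/28 -> H3 at depth 28
  - 0.0.0.0/0 clear@0
  ? 103.34.3.205  path d0:-→d1:-→d2:-→d3:-→d4:-→d5:-→d6:-→d7:-→d8:-→d9:-→d10:-→d11:-→d12:H0→d13:-→d14:-→d15:H0→d16:-→d17:-→d18:-  best=H0
  - 103.34.0.0/15 clear@15
  - 169.221.105.0/24 clear@24
  add 169.221.105.176/28 -> H1 at depth 28
  ? 169.221.0.1  path d0:-→d1:-→d2:-→d3:-→d4:-→d5:-→d6:-→d7:-→d8:-→d9:-→d10:-→d11:-→d12:-→d13:-→d14:-→d15:-→d16:-→d17:H1  best=H1
  ? 169.221.0.112  path d0:-→d1:-→d2:-→d3:-→d4:-→d5:-→d6:-→d7:-→d8:-→d9:-→d10:-→d11:-→d12:-→d13:-→d14:-→d15:-→d16:-→d17:H1  best=H1
  ? 10.55.206.144  path d0:-→d1:-  best=no-route
  add 103.32.0.0/12 -> H1 at depth 12
  add 169.221.105.176/28 -> H1 at depth 28
  ? 169.221.0.2  path d0:-→d1:-→d2:-→d3:-→d4:-→d5:-→d6:-→d7:-→d8:-→d9:-→d10:-→d11:-→d12:-→d13:-→d14:-→d15:-→d16:-→d17:H1  best=H1
  add 168.0.0.0/7 -> H1 at depth 7
  - 103.32.0.0/12 clear@12
  ? 103.34.52.0  path d0:-→d1:-→d2:-→d3:-→d4:-→d5:-→d6:-→d7:-→d8:-→d9:-→d10:-→d11:-→d12:-→d13:-→d14:-→d15:-→d16:-→d17:-→d18:-→d19:-→d20:-→d21:-→d22:H0  best=H0
  add 103.34.55.162/32 -> H3 at depth 32
  ? 103.34.55.162  path d0:-→d1:-→d2:-→d3:-→d4:-→d5:-→d6:-→d7:-→d8:-→d9:-→d10:-→d11:-→d12:-→d13:-→d14:-→d15:-→d16:-→d17:-→d18:-→d19:-→d20:-→d21:-→d22:H0→d23:-→d24:-→d25:-→d26:-→d27:-→d28:-→d29:-→d30:-→d31:-→d32:H3  best=H3
  - 168.0.0.0/7 clear@7
  - 169.221.105.176/28 clear@28

== LOOKUPS ==
["H1","no-route","H0","H2","H0","H2","H1","H0","H1","H1","no-route","H1","H0","H3"]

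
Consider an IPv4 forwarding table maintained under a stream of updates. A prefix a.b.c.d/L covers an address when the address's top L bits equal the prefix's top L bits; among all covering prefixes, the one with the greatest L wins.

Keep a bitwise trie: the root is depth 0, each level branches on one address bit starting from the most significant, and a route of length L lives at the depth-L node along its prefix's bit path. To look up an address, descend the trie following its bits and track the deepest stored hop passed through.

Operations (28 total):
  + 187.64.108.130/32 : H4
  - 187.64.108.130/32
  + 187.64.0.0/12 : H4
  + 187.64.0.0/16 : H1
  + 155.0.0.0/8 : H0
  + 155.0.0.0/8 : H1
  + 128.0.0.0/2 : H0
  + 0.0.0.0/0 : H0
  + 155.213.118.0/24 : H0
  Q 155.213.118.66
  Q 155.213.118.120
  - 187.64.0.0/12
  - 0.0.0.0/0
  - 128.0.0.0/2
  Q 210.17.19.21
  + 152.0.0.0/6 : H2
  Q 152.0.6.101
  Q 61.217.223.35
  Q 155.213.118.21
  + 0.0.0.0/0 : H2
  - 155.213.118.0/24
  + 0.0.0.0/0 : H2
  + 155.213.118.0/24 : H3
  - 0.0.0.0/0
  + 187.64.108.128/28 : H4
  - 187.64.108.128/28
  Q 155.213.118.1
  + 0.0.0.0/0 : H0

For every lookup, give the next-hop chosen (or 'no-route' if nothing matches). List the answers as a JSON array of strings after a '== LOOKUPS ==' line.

Apply in order:
  + 187.64.108.130/32 (H4) depth=32
  del 187.64.108.130/32 (clear depth 32)
  + 187.64.0.0/12 (H4) depth=12
  + 187.64.0.0/16 (H1) depth=16
  + 155.0.0.0/8 (H0) depth=8
  + 155.0.0.0/8 (H1) depth=8
  + 128.0.0.0/2 (H0) depth=2
  + 0.0.0.0/0 (H0) depth=0
  + 155.213.118.0/24 (H0) depth=24
  ? 155.213.118.66  path d0:H0→d1:-→d2:H0→d3:-→d4:-→d5:-→d6:-→d7:-→d8:H1→d9:-→d10:-→d11:-→d12:-→d13:-→d14:-→d15:-→d16:-→d17:-→d18:-→d19:-→d20:-→d21:-→d22:-→d23:-→d24:H0  best=H0
  ? 155.213.118.120  path d0:H0→d1:-→d2:H0→d3:-→d4:-→d5:-→d6:-→d7:-→d8:H1→d9:-→d10:-→d11:-→d12:-→d13:-→d14:-→d15:-→d16:-→d17:-→d18:-→d19:-→d20:-→d21:-→d22:-→d23:-→d24:H0  best=H0
  del 187.64.0.0/12 (clear depth 12)
  del 0.0.0.0/0 (clear depth 0)
  del 128.0.0.0/2 (clear depth 2)
  ? 210.17.19.21  path d0:-→d1:-  best=no-route
  + 152.0.0.0/6 (H2) depth=6
  ? 152.0.6.101  path d0:-→d1:-→d2:-→d3:-→d4:-→d5:-→d6:H2  best=H2
  ? 61.217.223.35  path d0:-  best=no-route
  ? 155.213.118.21  path d0:-→d1:-→d2:-→d3:-→d4:-→d5:-→d6:H2→d7:-→d8:H1→d9:-→d10:-→d11:-→d12:-→d13:-→d14:-→d15:-→d16:-→d17:-→d18:-→d19:-→d20:-→d21:-→d22:-→d23:-→d24:H0  best=H0
  + 0.0.0.0/0 (H2) depth=0
  del 155.213.118.0/24 (clear depth 24)
  + 0.0.0.0/0 (H2) depth=0
  + 155.213.118.0/24 (H3) depth=24
  del 0.0.0.0/0 (clear depth 0)
  + 187.64.108.128/28 (H4) depth=28
  del 187.64.108.128/28 (clear depth 28)
  ? 155.213.118.1  path d0:-→d1:-→d2:-→d3:-→d4:-→d5:-→d6:H2→d7:-→d8:H1→d9:-→d10:-→d11:-→d12:-→d13:-→d14:-→d15:-→d16:-→d17:-→d18:-→d19:-→d20:-→d21:-→d22:-→d23:-→d24:H3  best=H3
  + 0.0.0.0/0 (H0) depth=0

== LOOKUPS ==
["H0","H0","no-route","H2","no-route","H0","H3"]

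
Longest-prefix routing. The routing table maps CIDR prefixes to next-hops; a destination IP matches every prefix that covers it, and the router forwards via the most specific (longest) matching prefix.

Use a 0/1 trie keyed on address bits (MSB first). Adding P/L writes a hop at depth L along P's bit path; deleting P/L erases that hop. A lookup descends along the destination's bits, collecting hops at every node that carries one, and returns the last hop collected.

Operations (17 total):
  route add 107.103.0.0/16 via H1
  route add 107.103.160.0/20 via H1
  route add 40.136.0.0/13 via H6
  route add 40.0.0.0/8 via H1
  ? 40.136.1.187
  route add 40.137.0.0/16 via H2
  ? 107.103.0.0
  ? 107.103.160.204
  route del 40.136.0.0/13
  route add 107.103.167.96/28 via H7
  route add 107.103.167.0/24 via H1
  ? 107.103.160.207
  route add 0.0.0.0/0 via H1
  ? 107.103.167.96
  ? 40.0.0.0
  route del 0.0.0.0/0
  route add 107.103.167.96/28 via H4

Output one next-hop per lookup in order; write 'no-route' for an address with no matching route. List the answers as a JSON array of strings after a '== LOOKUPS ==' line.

Apply in order:
  add 107.103.0.0/16 -> H1 at depth 16
  add 107.103.160.0/20 -> H1 at depth 20
  add 40.136.0.0/13 -> H6 at depth 13
  add 40.0.0.0/8 -> H1 at depth 8
  Q 40.136.1.187: descend 0010100010001 ; hops seen [H1,H6] ; pick H6
  add 40.137.0.0/16 -> H2 at depth 16
  Q 107.103.0.0: descend 0110101101100111 ; hops seen [H1] ; pick H1
  Q 107.103.160.204: descend 01101011011001111010 ; hops seen [H1,H1] ; pick H1
  del 40.136.0.0/13 (clear depth 13)
  add 107.103.167.96/28 -> H7 at depth 28
  add 107.103.167.0/24 -> H1 at depth 24
  Q 107.103.160.207: descend 011010110110011110100 ; hops seen [H1,H1] ; pick H1
  add 0.0.0.0/0 -> H1 at depth 0
  Q 107.103.167.96: descend 0110101101100111101001110110 ; hops seen [H1,H1,H1,H1,H7] ; pick H7
  Q 40.0.0.0: descend 00101000 ; hops seen [H1,H1] ; pick H1
  del 0.0.0.0/0 (clear depth 0)
  add 107.103.167.96/28 -> H4 at depth 28

== LOOKUPS ==
["H6","H1","H1","H1","H7","H1"]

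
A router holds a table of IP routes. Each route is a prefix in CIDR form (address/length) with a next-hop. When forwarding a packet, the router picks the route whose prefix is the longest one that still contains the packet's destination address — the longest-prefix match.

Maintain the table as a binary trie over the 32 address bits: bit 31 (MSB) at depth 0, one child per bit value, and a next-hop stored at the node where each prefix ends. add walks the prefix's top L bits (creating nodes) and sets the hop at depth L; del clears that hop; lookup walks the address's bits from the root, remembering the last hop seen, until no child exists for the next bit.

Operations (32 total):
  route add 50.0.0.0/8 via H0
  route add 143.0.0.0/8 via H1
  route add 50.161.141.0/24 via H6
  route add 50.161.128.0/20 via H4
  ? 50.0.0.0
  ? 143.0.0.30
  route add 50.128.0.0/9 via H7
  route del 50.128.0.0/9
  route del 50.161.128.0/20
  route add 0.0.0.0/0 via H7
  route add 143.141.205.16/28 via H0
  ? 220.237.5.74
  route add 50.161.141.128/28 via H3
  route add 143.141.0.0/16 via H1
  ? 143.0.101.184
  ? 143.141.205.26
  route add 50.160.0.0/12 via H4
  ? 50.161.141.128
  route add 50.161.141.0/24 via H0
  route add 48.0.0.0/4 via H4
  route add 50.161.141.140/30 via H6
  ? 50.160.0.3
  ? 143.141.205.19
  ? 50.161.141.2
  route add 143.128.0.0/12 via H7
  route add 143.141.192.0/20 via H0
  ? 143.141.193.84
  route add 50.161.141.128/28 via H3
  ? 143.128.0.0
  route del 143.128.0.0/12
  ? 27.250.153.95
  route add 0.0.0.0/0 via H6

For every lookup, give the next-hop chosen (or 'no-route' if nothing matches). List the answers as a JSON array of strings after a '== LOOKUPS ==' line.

Apply in order:
  add 50.0.0.0/8 -> H0 at depth 8
  add 143.0.0.0/8 -> H1 at depth 8
  add 50.161.141.0/24 -> H6 at depth 24
  add 50.161.128.0/20 -> H4 at depth 20
  ? 50.0.0.0  path d0:-→d1:-→d2:-→d3:-→d4:-→d5:-→d6:-→d7:-→d8:H0  best=H0
  ? 143.0.0.30  path d0:-→d1:-→d2:-→d3:-→d4:-→d5:-→d6:-→d7:-→d8:H1  best=H1
  add 50.128.0.0/9 -> H7 at depth 9
  del 50.128.0.0/9 (clear depth 9)
  del 50.161.128.0/20 (clear depth 20)
  add 0.0.0.0/0 -> H7 at depth 0
  add 143.141.205.16/28 -> H0 at depth 28
  ? 220.237.5.74  path d0:H7→d1:-  best=H7
  add 50.161.141.128/28 -> H3 at depth 28
  add 143.141.0.0/16 -> H1 at depth 16
  ? 143.0.101.184  path d0:H7→d1:-→d2:-→d3:-→d4:-→d5:-→d6:-→d7:-→d8:H1  best=H1
  ? 143.141.205.26  path d0:H7→d1:-→d2:-→d3:-→d4:-→d5:-→d6:-→d7:-→d8:H1→d9:-→d10:-→d11:-→d12:-→d13:-→d14:-→d15:-→d16:H1→d17:-→d18:-→d19:-→d20:-→d21:-→d22:-→d23:-→d24:-→d25:-→d26:-→d27:-→d28:H0  best=H0
  add 50.160.0.0/12 -> H4 at depth 12
  ? 50.161.141.128  path d0:H7→d1:-→d2:-→d3:-→d4:-→d5:-→d6:-→d7:-→d8:H0→d9:-→d10:-→d11:-→d12:H4→d13:-→d14:-→d15:-→d16:-→d17:-→d18:-→d19:-→d20:-→d21:-→d22:-→d23:-→d24:H6→d25:-→d26:-→d27:-→d28:H3  best=H3
  add 50.161.141.0/24 -> H0 at depth 24
  add 48.0.0.0/4 -> H4 at depth 4
  add 50.161.141.140/30 -> H6 at depth 30
  ? 50.160.0.3  path d0:H7→d1:-→d2:-→d3:-→d4:H4→d5:-→d6:-→d7:-→d8:H0→d9:-→d10:-→d11:-→d12:H4→d13:-→d14:-→d15:-  best=H4
  ? 143.141.205.19  path d0:H7→d1:-→d2:-→d3:-→d4:-→d5:-→d6:-→d7:-→d8:H1→d9:-→d10:-→d11:-→d12:-→d13:-→d14:-→d15:-→d16:H1→d17:-→d18:-→d19:-→d20:-→d21:-→d22:-→d23:-→d24:-→d25:-→d26:-→d27:-→d28:H0  best=H0
  ? 50.161.141.2  path d0:H7→d1:-→d2:-→d3:-→d4:H4→d5:-→d6:-→d7:-→d8:H0→d9:-→d10:-→d11:-→d12:H4→d13:-→d14:-→d15:-→d16:-→d17:-→d18:-→d19:-→d20:-→d21:-→d22:-→d23:-→d24:H0  best=H0
  add 143.128.0.0/12 -> H7 at depth 12
  add 143.141.192.0/20 -> H0 at depth 20
  ? 143.141.193.84  path d0:H7→d1:-→d2:-→d3:-→d4:-→d5:-→d6:-→d7:-→d8:H1→d9:-→d10:-→d11:-→d12:H7→d13:-→d14:-→d15:-→d16:H1→d17:-→d18:-→d19:-→d20:H0  best=H0
  add 50.161.141.128/28 -> H3 at depth 28
  ? 143.128.0.0  path d0:H7→d1:-→d2:-→d3:-→d4:-→d5:-→d6:-→d7:-→d8:H1→d9:-→d10:-→d11:-→d12:H7  best=H7
  del 143.128.0.0/12 (clear depth 12)
  ? 27.250.153.95  path d0:H7→d1:-→d2:-  best=H7
  add 0.0.0.0/0 -> H6 at depth 0

== LOOKUPS ==
["H0","H1","H7","H1","H0","H3","H4","H0","H0","H0","H7","H7"]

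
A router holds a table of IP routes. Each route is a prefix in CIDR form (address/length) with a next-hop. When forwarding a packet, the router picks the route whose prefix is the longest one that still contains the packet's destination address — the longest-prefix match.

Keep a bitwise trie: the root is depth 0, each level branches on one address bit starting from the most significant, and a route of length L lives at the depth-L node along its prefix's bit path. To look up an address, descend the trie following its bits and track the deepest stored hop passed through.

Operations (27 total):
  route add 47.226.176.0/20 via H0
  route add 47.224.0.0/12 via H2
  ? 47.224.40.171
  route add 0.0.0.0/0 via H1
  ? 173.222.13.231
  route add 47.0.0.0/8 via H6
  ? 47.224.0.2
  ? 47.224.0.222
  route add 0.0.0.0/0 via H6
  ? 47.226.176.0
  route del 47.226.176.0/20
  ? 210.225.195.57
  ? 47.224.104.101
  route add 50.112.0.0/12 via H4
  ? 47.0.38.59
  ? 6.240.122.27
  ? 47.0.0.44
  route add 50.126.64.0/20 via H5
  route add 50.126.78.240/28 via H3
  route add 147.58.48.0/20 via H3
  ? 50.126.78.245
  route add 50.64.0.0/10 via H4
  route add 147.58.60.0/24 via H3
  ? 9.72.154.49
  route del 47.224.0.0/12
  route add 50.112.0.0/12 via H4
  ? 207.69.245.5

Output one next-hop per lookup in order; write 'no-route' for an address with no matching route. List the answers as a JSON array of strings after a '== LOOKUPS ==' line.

Trace:
  add 47.226.176.0/20 -> H0 at depth 20
  add 47.224.0.0/12 -> H2 at depth 12
  ? 47.224.40.171  path d0:-→d1:-→d2:-→d3:-→d4:-→d5:-→d6:-→d7:-→d8:-→d9:-→d10:-→d11:-→d12:H2→d13:-→d14:-  best=H2
  add 0.0.0.0/0 -> H1 at depth 0
  ? 173.222.13.231  path d0:H1  best=H1
  add 47.0.0.0/8 -> H6 at depth 8
  ? 47.224.0.2  path d0:H1→d1:-→d2:-→d3:-→d4:-→d5:-→d6:-→d7:-→d8:H6→d9:-→d10:-→d11:-→d12:H2→d13:-→d14:-  best=H2
  ? 47.224.0.222  path d0:H1→d1:-→d2:-→d3:-→d4:-→d5:-→d6:-→d7:-→d8:H6→d9:-→d10:-→d11:-→d12:H2→d13:-→d14:-  best=H2
  add 0.0.0.0/0 -> H6 at depth 0
  ? 47.226.176.0  path d0:H6→d1:-→d2:-→d3:-→d4:-→d5:-→d6:-→d7:-→d8:H6→d9:-→d10:-→d11:-→d12:H2→d13:-→d14:-→d15:-→d16:-→d17:-→d18:-→d19:-→d20:H0  best=H0
  - 47.226.176.0/20 clear@20
  ? 210.225.195.57  path d0:H6  best=H6
  ? 47.224.104.101  path d0:H6→d1:-→d2:-→d3:-→d4:-→d5:-→d6:-→d7:-→d8:H6→d9:-→d10:-→d11:-→d12:H2→d13:-→d14:-  best=H2
  add 50.112.0.0/12 -> H4 at depth 12
  ? 47.0.38.59  path d0:H6→d1:-→d2:-→d3:-→d4:-→d5:-→d6:-→d7:-→d8:H6  best=H6
  ? 6.240.122.27  path d0:H6→d1:-→d2:-  best=H6
  ? 47.0.0.44  path d0:H6→d1:-→d2:-→d3:-→d4:-→d5:-→d6:-→d7:-→d8:H6  best=H6
  add 50.126.64.0/20 -> H5 at depth 20
  add 50.126.78.240/28 -> H3 at depth 28
  add 147.58.48.0/20 -> H3 at depth 20
  ? 50.126.78.245  path d0:H6→d1:-→d2:-→d3:-→d4:-→d5:-→d6:-→d7:-→d8:-→d9:-→d10:-→d11:-→d12:H4→d13:-→d14:-→d15:-→d16:-→d17:-→d18:-→d19:-→d20:H5→d21:-→d22:-→d23:-→d24:-→d25:-→d26:-→d27:-→d28:H3  best=H3
  add 50.64.0.0/10 -> H4 at depth 10
  add 147.58.60.0/24 -> H3 at depth 24
  ? 9.72.154.49  path d0:H6→d1:-→d2:-  best=H6
  - 47.224.0.0/12 clear@12
  add 50.112.0.0/12 -> H4 at depth 12
  ? 207.69.245.5  path d0:H6→d1:-  best=H6

== LOOKUPS ==
["H2","H1","H2","H2","H0","H6","H2","H6","H6","H6","H3","H6","H6"]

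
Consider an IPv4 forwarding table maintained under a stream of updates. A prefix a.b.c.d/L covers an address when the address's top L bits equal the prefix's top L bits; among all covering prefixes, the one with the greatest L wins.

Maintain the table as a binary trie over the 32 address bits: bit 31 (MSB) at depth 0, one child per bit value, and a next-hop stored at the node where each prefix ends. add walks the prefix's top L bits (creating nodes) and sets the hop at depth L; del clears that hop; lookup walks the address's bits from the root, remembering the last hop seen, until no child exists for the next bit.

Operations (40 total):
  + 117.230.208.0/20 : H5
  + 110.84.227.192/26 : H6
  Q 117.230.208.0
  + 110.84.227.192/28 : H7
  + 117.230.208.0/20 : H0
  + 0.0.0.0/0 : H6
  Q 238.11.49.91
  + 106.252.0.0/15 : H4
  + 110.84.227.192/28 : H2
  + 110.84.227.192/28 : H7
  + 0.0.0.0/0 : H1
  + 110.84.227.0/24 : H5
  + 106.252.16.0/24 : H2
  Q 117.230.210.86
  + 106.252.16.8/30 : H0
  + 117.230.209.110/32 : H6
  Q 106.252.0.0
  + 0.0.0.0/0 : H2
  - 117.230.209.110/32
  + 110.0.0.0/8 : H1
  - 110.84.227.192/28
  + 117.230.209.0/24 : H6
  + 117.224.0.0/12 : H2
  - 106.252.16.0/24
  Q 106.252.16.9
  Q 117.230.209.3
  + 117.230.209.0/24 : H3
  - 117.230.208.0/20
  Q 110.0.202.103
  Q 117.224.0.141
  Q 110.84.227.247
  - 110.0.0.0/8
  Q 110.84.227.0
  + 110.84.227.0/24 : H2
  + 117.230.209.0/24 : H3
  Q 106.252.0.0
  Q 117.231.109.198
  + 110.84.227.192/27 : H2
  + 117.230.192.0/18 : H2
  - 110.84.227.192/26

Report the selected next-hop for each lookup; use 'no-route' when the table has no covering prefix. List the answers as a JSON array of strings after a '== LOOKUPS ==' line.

Apply in order:
  + 117.230.208.0/20 (H5) depth=20
  + 110.84.227.192/26 (H6) depth=26
  Q 117.230.208.0: descend 01110101111001101101 ; hops seen [H5] ; pick H5
  + 110.84.227.192/28 (H7) depth=28
  + 117.230.208.0/20 (H0) depth=20
  + 0.0.0.0/0 (H6) depth=0
  Q 238.11.49.91: descend ε ; hops seen [H6] ; pick H6
  + 106.252.0.0/15 (H4) depth=15
  + 110.84.227.192/28 (H2) depth=28
  + 110.84.227.192/28 (H7) depth=28
  + 0.0.0.0/0 (H1) depth=0
  + 110.84.227.0/24 (H5) depth=24
  + 106.252.16.0/24 (H2) depth=24
  Q 117.230.210.86: descend 01110101111001101101 ; hops seen [H1,H0] ; pick H0
  + 106.252.16.8/30 (H0) depth=30
  + 117.230.209.110/32 (H6) depth=32
  Q 106.252.0.0: descend 0110101011111100000 ; hops seen [H1,H4] ; pick H4
  + 0.0.0.0/0 (H2) depth=0
  del 117.230.209.110/32 (clear depth 32)
  + 110.0.0.0/8 (H1) depth=8
  del 110.84.227.192/28 (clear depth 28)
  + 117.230.209.0/24 (H6) depth=24
  + 117.224.0.0/12 (H2) depth=12
  del 106.252.16.0/24 (clear depth 24)
  Q 106.252.16.9: descend 011010101111110000010000000010 ; hops seen [H2,H4,H0] ; pick H0
  Q 117.230.209.3: descend 0111010111100110110100010 ; hops seen [H2,H2,H0,H6] ; pick H6
  + 117.230.209.0/24 (H3) depth=24
  del 117.230.208.0/20 (clear depth 20)
  Q 110.0.202.103: descend 011011100 ; hops seen [H2,H1] ; pick H1
  Q 117.224.0.141: descend 0111010111100 ; hops seen [H2,H2] ; pick H2
  Q 110.84.227.247: descend 01101110010101001110001111 ; hops seen [H2,H1,H5,H6] ; pick H6
  del 110.0.0.0/8 (clear depth 8)
  Q 110.84.227.0: descend 011011100101010011100011 ; hops seen [H2,H5] ; pick H5
  + 110.84.227.0/24 (H2) depth=24
  + 117.230.209.0/24 (H3) depth=24
  Q 106.252.0.0: descend 0110101011111100000 ; hops seen [H2,H4] ; pick H4
  Q 117.231.109.198: descend 011101011110011 ; hops seen [H2,H2] ; pick H2
  + 110.84.227.192/27 (H2) depth=27
  + 117.230.192.0/18 (H2) depth=18
  del 110.84.227.192/26 (clear depth 26)

== LOOKUPS ==
["H5","H6","H0","H4","H0","H6","H1","H2","H6","H5","H4","H2"]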